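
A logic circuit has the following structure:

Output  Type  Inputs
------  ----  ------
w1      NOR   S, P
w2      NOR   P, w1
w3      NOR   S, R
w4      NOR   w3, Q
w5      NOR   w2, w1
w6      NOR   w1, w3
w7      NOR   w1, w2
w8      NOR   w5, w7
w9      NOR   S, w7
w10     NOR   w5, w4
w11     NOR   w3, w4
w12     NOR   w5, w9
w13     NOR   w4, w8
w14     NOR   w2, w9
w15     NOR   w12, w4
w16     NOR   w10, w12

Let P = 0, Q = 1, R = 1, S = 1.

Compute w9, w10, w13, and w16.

w9 = 0  w10 = 1  w13 = 0  w16 = 0

w1 = S NOR P = 1 NOR 0 = 0
w2 = P NOR w1 = 0 NOR 0 = 1
w3 = S NOR R = 1 NOR 1 = 0
w4 = w3 NOR Q = 0 NOR 1 = 0
w5 = w2 NOR w1 = 1 NOR 0 = 0
w7 = w1 NOR w2 = 0 NOR 1 = 0
w8 = w5 NOR w7 = 0 NOR 0 = 1
w9 = S NOR w7 = 1 NOR 0 = 0
w10 = w5 NOR w4 = 0 NOR 0 = 1
w12 = w5 NOR w9 = 0 NOR 0 = 1
w13 = w4 NOR w8 = 0 NOR 1 = 0
w16 = w10 NOR w12 = 1 NOR 1 = 0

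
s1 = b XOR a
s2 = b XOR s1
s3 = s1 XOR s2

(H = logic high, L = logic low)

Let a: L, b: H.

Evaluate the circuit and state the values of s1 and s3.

s1 = H, s3 = H

s1 = b XOR a = H XOR L = H
s2 = b XOR s1 = H XOR H = L
s3 = s1 XOR s2 = H XOR L = H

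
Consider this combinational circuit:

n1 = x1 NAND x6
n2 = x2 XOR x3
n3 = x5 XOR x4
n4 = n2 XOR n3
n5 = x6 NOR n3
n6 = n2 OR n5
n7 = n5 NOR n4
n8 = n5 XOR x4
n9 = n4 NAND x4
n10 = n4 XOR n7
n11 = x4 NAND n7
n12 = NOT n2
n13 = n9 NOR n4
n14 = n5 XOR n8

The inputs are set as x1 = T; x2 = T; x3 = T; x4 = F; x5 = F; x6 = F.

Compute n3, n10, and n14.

n3 = F  n10 = F  n14 = F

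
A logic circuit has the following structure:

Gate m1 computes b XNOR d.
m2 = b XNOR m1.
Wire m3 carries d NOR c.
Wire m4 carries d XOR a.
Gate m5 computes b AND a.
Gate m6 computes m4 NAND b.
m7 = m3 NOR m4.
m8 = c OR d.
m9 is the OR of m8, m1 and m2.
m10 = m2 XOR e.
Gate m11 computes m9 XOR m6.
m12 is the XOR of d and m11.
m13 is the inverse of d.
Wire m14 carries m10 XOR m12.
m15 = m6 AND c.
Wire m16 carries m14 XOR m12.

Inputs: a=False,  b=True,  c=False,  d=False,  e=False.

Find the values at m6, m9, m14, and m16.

m1 = b XNOR d = True XNOR False = False
m2 = b XNOR m1 = True XNOR False = False
m4 = d XOR a = False XOR False = False
m6 = m4 NAND b = False NAND True = True
m8 = c OR d = False OR False = False
m9 = m8 OR m1 OR m2 = False OR False OR False = False
m10 = m2 XOR e = False XOR False = False
m11 = m9 XOR m6 = False XOR True = True
m12 = d XOR m11 = False XOR True = True
m14 = m10 XOR m12 = False XOR True = True
m16 = m14 XOR m12 = True XOR True = False

m6 = True, m9 = False, m14 = True, m16 = False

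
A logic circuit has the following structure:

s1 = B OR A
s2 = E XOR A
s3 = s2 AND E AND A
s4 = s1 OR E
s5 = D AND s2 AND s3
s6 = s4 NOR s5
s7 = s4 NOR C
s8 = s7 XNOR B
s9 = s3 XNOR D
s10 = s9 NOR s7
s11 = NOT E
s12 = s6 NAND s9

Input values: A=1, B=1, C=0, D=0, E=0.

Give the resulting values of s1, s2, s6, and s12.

s1 = B OR A = 1 OR 1 = 1
s2 = E XOR A = 0 XOR 1 = 1
s3 = s2 AND E AND A = 1 AND 0 AND 1 = 0
s4 = s1 OR E = 1 OR 0 = 1
s5 = D AND s2 AND s3 = 0 AND 1 AND 0 = 0
s6 = s4 NOR s5 = 1 NOR 0 = 0
s9 = s3 XNOR D = 0 XNOR 0 = 1
s12 = s6 NAND s9 = 0 NAND 1 = 1

s1 = 1, s2 = 1, s6 = 0, s12 = 1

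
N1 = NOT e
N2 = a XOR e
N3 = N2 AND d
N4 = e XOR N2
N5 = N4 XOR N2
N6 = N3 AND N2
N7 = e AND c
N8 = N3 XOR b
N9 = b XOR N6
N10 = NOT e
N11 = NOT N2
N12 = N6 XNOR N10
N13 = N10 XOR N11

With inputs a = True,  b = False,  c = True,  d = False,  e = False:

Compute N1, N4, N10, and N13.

N1 = True; N4 = True; N10 = True; N13 = True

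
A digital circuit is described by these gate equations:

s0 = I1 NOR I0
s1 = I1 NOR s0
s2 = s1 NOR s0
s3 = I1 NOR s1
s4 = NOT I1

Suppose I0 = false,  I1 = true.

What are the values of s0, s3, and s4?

s0 = I1 NOR I0 = true NOR false = false
s1 = I1 NOR s0 = true NOR false = false
s3 = I1 NOR s1 = true NOR false = false
s4 = NOT I1 = NOT true = false

s0 = false; s3 = false; s4 = false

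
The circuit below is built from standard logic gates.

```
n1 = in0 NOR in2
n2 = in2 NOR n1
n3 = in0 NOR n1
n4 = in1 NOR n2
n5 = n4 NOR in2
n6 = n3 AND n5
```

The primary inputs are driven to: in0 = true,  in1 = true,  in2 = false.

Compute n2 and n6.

n2 = true, n6 = false

n1 = in0 NOR in2 = true NOR false = false
n2 = in2 NOR n1 = false NOR false = true
n3 = in0 NOR n1 = true NOR false = false
n4 = in1 NOR n2 = true NOR true = false
n5 = n4 NOR in2 = false NOR false = true
n6 = n3 AND n5 = false AND true = false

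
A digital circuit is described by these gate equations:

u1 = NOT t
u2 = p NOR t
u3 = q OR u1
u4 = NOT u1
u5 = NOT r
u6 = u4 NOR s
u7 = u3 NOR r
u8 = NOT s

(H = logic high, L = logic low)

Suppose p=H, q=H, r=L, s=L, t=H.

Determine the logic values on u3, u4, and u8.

u3 = H, u4 = H, u8 = H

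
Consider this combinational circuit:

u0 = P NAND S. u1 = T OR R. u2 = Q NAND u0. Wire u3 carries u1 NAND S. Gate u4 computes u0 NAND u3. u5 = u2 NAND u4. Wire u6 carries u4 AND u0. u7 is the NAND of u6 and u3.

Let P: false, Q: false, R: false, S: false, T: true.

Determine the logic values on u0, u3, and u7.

u0 = P NAND S = false NAND false = true
u1 = T OR R = true OR false = true
u3 = u1 NAND S = true NAND false = true
u4 = u0 NAND u3 = true NAND true = false
u6 = u4 AND u0 = false AND true = false
u7 = u6 NAND u3 = false NAND true = true

u0 = true  u3 = true  u7 = true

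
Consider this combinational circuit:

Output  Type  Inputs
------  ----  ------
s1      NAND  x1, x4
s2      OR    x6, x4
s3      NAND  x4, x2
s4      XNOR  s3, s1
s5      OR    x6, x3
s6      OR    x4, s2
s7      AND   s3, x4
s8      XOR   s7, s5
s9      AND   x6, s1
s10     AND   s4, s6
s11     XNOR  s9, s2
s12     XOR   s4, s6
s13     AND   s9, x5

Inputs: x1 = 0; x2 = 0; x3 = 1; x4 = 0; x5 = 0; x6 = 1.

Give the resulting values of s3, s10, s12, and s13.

s1 = x1 NAND x4 = 0 NAND 0 = 1
s2 = x6 OR x4 = 1 OR 0 = 1
s3 = x4 NAND x2 = 0 NAND 0 = 1
s4 = s3 XNOR s1 = 1 XNOR 1 = 1
s6 = x4 OR s2 = 0 OR 1 = 1
s9 = x6 AND s1 = 1 AND 1 = 1
s10 = s4 AND s6 = 1 AND 1 = 1
s12 = s4 XOR s6 = 1 XOR 1 = 0
s13 = s9 AND x5 = 1 AND 0 = 0

s3 = 1, s10 = 1, s12 = 0, s13 = 0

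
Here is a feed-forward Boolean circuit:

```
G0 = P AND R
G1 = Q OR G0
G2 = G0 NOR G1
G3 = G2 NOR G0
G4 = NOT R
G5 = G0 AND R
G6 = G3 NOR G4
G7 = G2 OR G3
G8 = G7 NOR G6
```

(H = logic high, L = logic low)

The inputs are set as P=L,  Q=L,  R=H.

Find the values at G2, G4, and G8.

G2 = H; G4 = L; G8 = L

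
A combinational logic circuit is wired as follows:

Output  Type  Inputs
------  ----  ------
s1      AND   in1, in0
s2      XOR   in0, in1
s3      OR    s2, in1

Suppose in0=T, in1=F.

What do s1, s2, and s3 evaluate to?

s1 = F, s2 = T, s3 = T

s1 = in1 AND in0 = F AND T = F
s2 = in0 XOR in1 = T XOR F = T
s3 = s2 OR in1 = T OR F = T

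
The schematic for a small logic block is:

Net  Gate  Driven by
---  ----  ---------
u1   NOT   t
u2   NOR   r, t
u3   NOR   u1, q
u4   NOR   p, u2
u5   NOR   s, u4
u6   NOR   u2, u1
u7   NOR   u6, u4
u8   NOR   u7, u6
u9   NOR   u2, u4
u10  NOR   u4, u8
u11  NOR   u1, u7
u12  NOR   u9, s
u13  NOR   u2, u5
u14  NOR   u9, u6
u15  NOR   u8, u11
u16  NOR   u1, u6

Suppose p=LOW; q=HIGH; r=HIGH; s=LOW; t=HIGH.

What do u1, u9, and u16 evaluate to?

u1 = LOW, u9 = LOW, u16 = LOW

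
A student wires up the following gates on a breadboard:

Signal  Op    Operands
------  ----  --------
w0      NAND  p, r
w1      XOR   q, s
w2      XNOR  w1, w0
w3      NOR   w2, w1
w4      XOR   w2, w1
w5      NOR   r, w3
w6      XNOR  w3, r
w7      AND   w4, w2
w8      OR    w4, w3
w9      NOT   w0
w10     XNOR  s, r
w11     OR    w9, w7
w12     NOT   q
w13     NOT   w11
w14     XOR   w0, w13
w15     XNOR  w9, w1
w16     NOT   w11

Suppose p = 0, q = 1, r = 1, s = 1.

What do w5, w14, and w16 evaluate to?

w5 = 0; w14 = 0; w16 = 1

w0 = p NAND r = 0 NAND 1 = 1
w1 = q XOR s = 1 XOR 1 = 0
w2 = w1 XNOR w0 = 0 XNOR 1 = 0
w3 = w2 NOR w1 = 0 NOR 0 = 1
w4 = w2 XOR w1 = 0 XOR 0 = 0
w5 = r NOR w3 = 1 NOR 1 = 0
w7 = w4 AND w2 = 0 AND 0 = 0
w9 = NOT w0 = NOT 1 = 0
w11 = w9 OR w7 = 0 OR 0 = 0
w13 = NOT w11 = NOT 0 = 1
w14 = w0 XOR w13 = 1 XOR 1 = 0
w16 = NOT w11 = NOT 0 = 1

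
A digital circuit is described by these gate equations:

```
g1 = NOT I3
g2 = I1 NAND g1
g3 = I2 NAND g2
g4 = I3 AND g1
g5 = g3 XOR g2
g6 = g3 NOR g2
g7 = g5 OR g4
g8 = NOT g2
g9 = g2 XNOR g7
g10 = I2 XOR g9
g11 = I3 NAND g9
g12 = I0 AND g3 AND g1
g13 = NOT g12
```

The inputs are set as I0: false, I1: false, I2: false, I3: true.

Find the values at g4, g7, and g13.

g4 = false, g7 = false, g13 = true

g1 = NOT I3 = NOT true = false
g2 = I1 NAND g1 = false NAND false = true
g3 = I2 NAND g2 = false NAND true = true
g4 = I3 AND g1 = true AND false = false
g5 = g3 XOR g2 = true XOR true = false
g7 = g5 OR g4 = false OR false = false
g12 = I0 AND g3 AND g1 = false AND true AND false = false
g13 = NOT g12 = NOT false = true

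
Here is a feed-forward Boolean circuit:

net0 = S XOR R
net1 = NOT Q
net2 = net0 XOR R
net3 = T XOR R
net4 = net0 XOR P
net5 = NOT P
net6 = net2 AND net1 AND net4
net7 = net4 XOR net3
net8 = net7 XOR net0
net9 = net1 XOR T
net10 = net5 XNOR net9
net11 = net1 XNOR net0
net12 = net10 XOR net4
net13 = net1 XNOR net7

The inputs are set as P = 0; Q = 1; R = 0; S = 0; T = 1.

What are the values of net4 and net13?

net4 = 0  net13 = 0

net0 = S XOR R = 0 XOR 0 = 0
net1 = NOT Q = NOT 1 = 0
net3 = T XOR R = 1 XOR 0 = 1
net4 = net0 XOR P = 0 XOR 0 = 0
net7 = net4 XOR net3 = 0 XOR 1 = 1
net13 = net1 XNOR net7 = 0 XNOR 1 = 0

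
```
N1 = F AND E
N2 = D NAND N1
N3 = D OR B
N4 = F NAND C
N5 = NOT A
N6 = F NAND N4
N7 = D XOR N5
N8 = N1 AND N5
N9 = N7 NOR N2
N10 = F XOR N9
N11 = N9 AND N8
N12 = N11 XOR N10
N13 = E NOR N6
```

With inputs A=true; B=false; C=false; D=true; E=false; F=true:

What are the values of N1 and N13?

N1 = false; N13 = true

N1 = F AND E = true AND false = false
N4 = F NAND C = true NAND false = true
N6 = F NAND N4 = true NAND true = false
N13 = E NOR N6 = false NOR false = true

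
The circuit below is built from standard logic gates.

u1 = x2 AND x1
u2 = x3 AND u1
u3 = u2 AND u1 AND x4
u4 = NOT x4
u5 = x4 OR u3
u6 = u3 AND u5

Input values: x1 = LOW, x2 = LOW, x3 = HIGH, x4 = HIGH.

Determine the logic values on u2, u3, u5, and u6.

u1 = x2 AND x1 = LOW AND LOW = LOW
u2 = x3 AND u1 = HIGH AND LOW = LOW
u3 = u2 AND u1 AND x4 = LOW AND LOW AND HIGH = LOW
u5 = x4 OR u3 = HIGH OR LOW = HIGH
u6 = u3 AND u5 = LOW AND HIGH = LOW

u2 = LOW  u3 = LOW  u5 = HIGH  u6 = LOW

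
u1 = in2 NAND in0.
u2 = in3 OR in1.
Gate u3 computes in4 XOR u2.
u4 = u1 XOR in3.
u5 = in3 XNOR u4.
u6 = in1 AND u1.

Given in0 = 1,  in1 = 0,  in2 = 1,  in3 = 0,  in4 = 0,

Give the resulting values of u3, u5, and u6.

u1 = in2 NAND in0 = 1 NAND 1 = 0
u2 = in3 OR in1 = 0 OR 0 = 0
u3 = in4 XOR u2 = 0 XOR 0 = 0
u4 = u1 XOR in3 = 0 XOR 0 = 0
u5 = in3 XNOR u4 = 0 XNOR 0 = 1
u6 = in1 AND u1 = 0 AND 0 = 0

u3 = 0; u5 = 1; u6 = 0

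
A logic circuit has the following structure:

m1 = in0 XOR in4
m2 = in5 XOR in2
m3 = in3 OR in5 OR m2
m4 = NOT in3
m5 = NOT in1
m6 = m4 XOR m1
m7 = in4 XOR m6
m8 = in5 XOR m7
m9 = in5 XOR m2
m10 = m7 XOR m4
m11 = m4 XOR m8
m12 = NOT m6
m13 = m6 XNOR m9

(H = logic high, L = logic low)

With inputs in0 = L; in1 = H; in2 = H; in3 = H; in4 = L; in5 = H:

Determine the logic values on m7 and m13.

m7 = L  m13 = L

m1 = in0 XOR in4 = L XOR L = L
m2 = in5 XOR in2 = H XOR H = L
m4 = NOT in3 = NOT H = L
m6 = m4 XOR m1 = L XOR L = L
m7 = in4 XOR m6 = L XOR L = L
m9 = in5 XOR m2 = H XOR L = H
m13 = m6 XNOR m9 = L XNOR H = L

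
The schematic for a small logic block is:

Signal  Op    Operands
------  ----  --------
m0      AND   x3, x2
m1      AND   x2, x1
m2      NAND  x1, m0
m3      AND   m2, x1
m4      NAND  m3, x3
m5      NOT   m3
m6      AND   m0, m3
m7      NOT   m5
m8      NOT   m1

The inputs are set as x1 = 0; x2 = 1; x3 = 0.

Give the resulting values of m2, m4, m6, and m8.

m0 = x3 AND x2 = 0 AND 1 = 0
m1 = x2 AND x1 = 1 AND 0 = 0
m2 = x1 NAND m0 = 0 NAND 0 = 1
m3 = m2 AND x1 = 1 AND 0 = 0
m4 = m3 NAND x3 = 0 NAND 0 = 1
m6 = m0 AND m3 = 0 AND 0 = 0
m8 = NOT m1 = NOT 0 = 1

m2 = 1, m4 = 1, m6 = 0, m8 = 1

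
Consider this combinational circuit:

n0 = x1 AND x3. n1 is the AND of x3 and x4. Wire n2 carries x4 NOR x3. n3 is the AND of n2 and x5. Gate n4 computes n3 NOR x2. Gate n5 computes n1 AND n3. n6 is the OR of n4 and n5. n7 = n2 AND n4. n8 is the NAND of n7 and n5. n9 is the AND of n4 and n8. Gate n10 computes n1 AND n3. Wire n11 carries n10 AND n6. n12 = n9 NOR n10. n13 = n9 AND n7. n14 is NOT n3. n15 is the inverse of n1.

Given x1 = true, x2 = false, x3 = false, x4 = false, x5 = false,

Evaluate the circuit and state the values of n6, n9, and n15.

n6 = true, n9 = true, n15 = true

n1 = x3 AND x4 = false AND false = false
n2 = x4 NOR x3 = false NOR false = true
n3 = n2 AND x5 = true AND false = false
n4 = n3 NOR x2 = false NOR false = true
n5 = n1 AND n3 = false AND false = false
n6 = n4 OR n5 = true OR false = true
n7 = n2 AND n4 = true AND true = true
n8 = n7 NAND n5 = true NAND false = true
n9 = n4 AND n8 = true AND true = true
n15 = NOT n1 = NOT false = true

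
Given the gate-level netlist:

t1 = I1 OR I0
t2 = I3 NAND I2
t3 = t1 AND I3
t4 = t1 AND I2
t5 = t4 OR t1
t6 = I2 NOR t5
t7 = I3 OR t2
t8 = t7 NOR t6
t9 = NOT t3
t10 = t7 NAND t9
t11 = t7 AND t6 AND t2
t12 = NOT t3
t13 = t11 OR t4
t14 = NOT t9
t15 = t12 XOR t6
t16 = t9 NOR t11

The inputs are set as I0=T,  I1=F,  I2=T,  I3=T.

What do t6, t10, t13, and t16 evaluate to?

t1 = I1 OR I0 = F OR T = T
t2 = I3 NAND I2 = T NAND T = F
t3 = t1 AND I3 = T AND T = T
t4 = t1 AND I2 = T AND T = T
t5 = t4 OR t1 = T OR T = T
t6 = I2 NOR t5 = T NOR T = F
t7 = I3 OR t2 = T OR F = T
t9 = NOT t3 = NOT T = F
t10 = t7 NAND t9 = T NAND F = T
t11 = t7 AND t6 AND t2 = T AND F AND F = F
t13 = t11 OR t4 = F OR T = T
t16 = t9 NOR t11 = F NOR F = T

t6 = F  t10 = T  t13 = T  t16 = T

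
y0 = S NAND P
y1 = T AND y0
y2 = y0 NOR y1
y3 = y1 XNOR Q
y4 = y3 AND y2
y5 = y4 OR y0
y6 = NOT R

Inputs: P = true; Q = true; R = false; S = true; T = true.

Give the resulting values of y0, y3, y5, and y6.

y0 = false  y3 = false  y5 = false  y6 = true

y0 = S NAND P = true NAND true = false
y1 = T AND y0 = true AND false = false
y2 = y0 NOR y1 = false NOR false = true
y3 = y1 XNOR Q = false XNOR true = false
y4 = y3 AND y2 = false AND true = false
y5 = y4 OR y0 = false OR false = false
y6 = NOT R = NOT false = true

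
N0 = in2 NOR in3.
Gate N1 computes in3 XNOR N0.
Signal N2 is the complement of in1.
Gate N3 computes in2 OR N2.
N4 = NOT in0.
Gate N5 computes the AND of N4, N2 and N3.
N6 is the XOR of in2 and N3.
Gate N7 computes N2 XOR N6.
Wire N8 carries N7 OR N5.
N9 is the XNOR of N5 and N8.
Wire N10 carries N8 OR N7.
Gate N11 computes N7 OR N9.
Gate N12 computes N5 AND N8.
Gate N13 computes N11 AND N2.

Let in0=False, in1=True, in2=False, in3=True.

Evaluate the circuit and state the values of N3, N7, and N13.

N3 = False, N7 = False, N13 = False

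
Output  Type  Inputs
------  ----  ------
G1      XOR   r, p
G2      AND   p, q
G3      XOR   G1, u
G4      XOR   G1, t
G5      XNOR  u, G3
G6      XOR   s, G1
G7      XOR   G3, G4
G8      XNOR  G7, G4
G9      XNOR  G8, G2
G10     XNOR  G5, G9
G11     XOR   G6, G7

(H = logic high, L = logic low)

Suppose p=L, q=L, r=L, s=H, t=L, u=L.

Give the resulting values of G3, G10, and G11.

G3 = L  G10 = L  G11 = H

G1 = r XOR p = L XOR L = L
G2 = p AND q = L AND L = L
G3 = G1 XOR u = L XOR L = L
G4 = G1 XOR t = L XOR L = L
G5 = u XNOR G3 = L XNOR L = H
G6 = s XOR G1 = H XOR L = H
G7 = G3 XOR G4 = L XOR L = L
G8 = G7 XNOR G4 = L XNOR L = H
G9 = G8 XNOR G2 = H XNOR L = L
G10 = G5 XNOR G9 = H XNOR L = L
G11 = G6 XOR G7 = H XOR L = H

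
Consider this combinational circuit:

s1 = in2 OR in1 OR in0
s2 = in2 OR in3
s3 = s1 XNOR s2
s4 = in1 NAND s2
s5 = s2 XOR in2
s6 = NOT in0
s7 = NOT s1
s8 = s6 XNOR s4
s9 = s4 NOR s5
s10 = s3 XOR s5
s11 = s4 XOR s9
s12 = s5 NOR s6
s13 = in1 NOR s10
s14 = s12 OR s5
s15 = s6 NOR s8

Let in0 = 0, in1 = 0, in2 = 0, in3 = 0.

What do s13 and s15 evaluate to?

s13 = 0, s15 = 0

s1 = in2 OR in1 OR in0 = 0 OR 0 OR 0 = 0
s2 = in2 OR in3 = 0 OR 0 = 0
s3 = s1 XNOR s2 = 0 XNOR 0 = 1
s4 = in1 NAND s2 = 0 NAND 0 = 1
s5 = s2 XOR in2 = 0 XOR 0 = 0
s6 = NOT in0 = NOT 0 = 1
s8 = s6 XNOR s4 = 1 XNOR 1 = 1
s10 = s3 XOR s5 = 1 XOR 0 = 1
s13 = in1 NOR s10 = 0 NOR 1 = 0
s15 = s6 NOR s8 = 1 NOR 1 = 0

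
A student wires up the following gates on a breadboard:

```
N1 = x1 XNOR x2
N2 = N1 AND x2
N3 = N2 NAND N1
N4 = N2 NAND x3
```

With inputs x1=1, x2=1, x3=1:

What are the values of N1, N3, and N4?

N1 = x1 XNOR x2 = 1 XNOR 1 = 1
N2 = N1 AND x2 = 1 AND 1 = 1
N3 = N2 NAND N1 = 1 NAND 1 = 0
N4 = N2 NAND x3 = 1 NAND 1 = 0

N1 = 1, N3 = 0, N4 = 0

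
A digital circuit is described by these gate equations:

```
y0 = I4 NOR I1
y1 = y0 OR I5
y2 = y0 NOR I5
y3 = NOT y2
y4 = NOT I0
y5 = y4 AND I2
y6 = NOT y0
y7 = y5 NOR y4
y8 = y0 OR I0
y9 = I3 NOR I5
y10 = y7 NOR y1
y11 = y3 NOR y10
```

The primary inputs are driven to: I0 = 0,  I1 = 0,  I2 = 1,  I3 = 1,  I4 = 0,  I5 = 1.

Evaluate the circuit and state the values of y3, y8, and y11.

y0 = I4 NOR I1 = 0 NOR 0 = 1
y1 = y0 OR I5 = 1 OR 1 = 1
y2 = y0 NOR I5 = 1 NOR 1 = 0
y3 = NOT y2 = NOT 0 = 1
y4 = NOT I0 = NOT 0 = 1
y5 = y4 AND I2 = 1 AND 1 = 1
y7 = y5 NOR y4 = 1 NOR 1 = 0
y8 = y0 OR I0 = 1 OR 0 = 1
y10 = y7 NOR y1 = 0 NOR 1 = 0
y11 = y3 NOR y10 = 1 NOR 0 = 0

y3 = 1; y8 = 1; y11 = 0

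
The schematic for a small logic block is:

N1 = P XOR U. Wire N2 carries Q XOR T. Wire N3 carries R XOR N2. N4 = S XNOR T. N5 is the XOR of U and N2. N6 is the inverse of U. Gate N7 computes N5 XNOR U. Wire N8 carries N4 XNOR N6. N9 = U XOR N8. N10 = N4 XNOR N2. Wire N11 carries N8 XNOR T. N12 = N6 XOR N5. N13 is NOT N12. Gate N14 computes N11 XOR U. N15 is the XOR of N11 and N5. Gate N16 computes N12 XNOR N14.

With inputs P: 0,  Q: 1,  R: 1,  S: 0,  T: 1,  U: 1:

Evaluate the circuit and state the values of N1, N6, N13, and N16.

N1 = 1; N6 = 0; N13 = 0; N16 = 0

N1 = P XOR U = 0 XOR 1 = 1
N2 = Q XOR T = 1 XOR 1 = 0
N4 = S XNOR T = 0 XNOR 1 = 0
N5 = U XOR N2 = 1 XOR 0 = 1
N6 = NOT U = NOT 1 = 0
N8 = N4 XNOR N6 = 0 XNOR 0 = 1
N11 = N8 XNOR T = 1 XNOR 1 = 1
N12 = N6 XOR N5 = 0 XOR 1 = 1
N13 = NOT N12 = NOT 1 = 0
N14 = N11 XOR U = 1 XOR 1 = 0
N16 = N12 XNOR N14 = 1 XNOR 0 = 0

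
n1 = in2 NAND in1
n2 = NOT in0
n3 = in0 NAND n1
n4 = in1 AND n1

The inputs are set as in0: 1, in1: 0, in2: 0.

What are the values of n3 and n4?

n1 = in2 NAND in1 = 0 NAND 0 = 1
n3 = in0 NAND n1 = 1 NAND 1 = 0
n4 = in1 AND n1 = 0 AND 1 = 0

n3 = 0  n4 = 0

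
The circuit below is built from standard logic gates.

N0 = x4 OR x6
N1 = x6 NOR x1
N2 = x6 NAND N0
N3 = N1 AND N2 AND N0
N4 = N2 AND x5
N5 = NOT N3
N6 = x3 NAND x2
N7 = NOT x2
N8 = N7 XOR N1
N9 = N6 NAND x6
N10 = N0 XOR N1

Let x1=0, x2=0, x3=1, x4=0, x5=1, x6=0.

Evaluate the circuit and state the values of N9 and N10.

N9 = 1, N10 = 1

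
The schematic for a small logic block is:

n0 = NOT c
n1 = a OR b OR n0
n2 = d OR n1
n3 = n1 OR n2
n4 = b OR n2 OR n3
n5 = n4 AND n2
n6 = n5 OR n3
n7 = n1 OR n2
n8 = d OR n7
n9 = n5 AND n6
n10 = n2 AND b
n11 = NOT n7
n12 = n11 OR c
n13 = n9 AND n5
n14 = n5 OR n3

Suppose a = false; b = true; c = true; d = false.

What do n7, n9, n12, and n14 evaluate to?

n7 = true, n9 = true, n12 = true, n14 = true

n0 = NOT c = NOT true = false
n1 = a OR b OR n0 = false OR true OR false = true
n2 = d OR n1 = false OR true = true
n3 = n1 OR n2 = true OR true = true
n4 = b OR n2 OR n3 = true OR true OR true = true
n5 = n4 AND n2 = true AND true = true
n6 = n5 OR n3 = true OR true = true
n7 = n1 OR n2 = true OR true = true
n9 = n5 AND n6 = true AND true = true
n11 = NOT n7 = NOT true = false
n12 = n11 OR c = false OR true = true
n14 = n5 OR n3 = true OR true = true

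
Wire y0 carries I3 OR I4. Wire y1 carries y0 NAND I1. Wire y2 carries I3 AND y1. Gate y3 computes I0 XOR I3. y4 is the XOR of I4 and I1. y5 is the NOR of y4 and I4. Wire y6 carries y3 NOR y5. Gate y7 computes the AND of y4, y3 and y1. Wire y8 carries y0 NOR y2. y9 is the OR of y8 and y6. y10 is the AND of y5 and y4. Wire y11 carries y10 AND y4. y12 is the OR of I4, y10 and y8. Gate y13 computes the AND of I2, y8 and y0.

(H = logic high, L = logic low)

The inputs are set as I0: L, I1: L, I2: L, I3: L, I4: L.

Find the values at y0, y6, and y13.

y0 = I3 OR I4 = L OR L = L
y1 = y0 NAND I1 = L NAND L = H
y2 = I3 AND y1 = L AND H = L
y3 = I0 XOR I3 = L XOR L = L
y4 = I4 XOR I1 = L XOR L = L
y5 = y4 NOR I4 = L NOR L = H
y6 = y3 NOR y5 = L NOR H = L
y8 = y0 NOR y2 = L NOR L = H
y13 = I2 AND y8 AND y0 = L AND H AND L = L

y0 = L, y6 = L, y13 = L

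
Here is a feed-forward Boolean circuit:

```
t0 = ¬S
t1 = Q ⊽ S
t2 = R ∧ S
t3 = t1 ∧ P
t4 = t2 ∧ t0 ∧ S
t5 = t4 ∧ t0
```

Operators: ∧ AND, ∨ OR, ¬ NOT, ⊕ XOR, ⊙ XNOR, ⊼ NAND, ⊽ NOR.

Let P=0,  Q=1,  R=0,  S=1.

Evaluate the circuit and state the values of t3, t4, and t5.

t3 = 0, t4 = 0, t5 = 0

t0 = NOT S = NOT 1 = 0
t1 = Q NOR S = 1 NOR 1 = 0
t2 = R AND S = 0 AND 1 = 0
t3 = t1 AND P = 0 AND 0 = 0
t4 = t2 AND t0 AND S = 0 AND 0 AND 1 = 0
t5 = t4 AND t0 = 0 AND 0 = 0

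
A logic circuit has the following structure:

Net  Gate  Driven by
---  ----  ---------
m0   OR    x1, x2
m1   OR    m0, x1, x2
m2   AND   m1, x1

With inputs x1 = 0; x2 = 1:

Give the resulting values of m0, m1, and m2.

m0 = x1 OR x2 = 0 OR 1 = 1
m1 = m0 OR x1 OR x2 = 1 OR 0 OR 1 = 1
m2 = m1 AND x1 = 1 AND 0 = 0

m0 = 1, m1 = 1, m2 = 0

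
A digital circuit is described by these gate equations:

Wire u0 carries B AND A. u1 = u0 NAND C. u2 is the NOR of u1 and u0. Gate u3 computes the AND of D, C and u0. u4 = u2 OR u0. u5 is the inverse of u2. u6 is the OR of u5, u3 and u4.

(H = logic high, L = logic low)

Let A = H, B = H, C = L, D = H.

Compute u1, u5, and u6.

u0 = B AND A = H AND H = H
u1 = u0 NAND C = H NAND L = H
u2 = u1 NOR u0 = H NOR H = L
u3 = D AND C AND u0 = H AND L AND H = L
u4 = u2 OR u0 = L OR H = H
u5 = NOT u2 = NOT L = H
u6 = u5 OR u3 OR u4 = H OR L OR H = H

u1 = H  u5 = H  u6 = H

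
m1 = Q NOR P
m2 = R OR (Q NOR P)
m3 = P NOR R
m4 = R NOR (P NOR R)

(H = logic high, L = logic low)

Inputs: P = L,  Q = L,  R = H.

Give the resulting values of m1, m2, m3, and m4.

m1 = H; m2 = H; m3 = L; m4 = L

m1 = L NOR L = H
m2 = H OR (L NOR L) = H
m3 = L NOR H = L
m4 = H NOR (L NOR H) = L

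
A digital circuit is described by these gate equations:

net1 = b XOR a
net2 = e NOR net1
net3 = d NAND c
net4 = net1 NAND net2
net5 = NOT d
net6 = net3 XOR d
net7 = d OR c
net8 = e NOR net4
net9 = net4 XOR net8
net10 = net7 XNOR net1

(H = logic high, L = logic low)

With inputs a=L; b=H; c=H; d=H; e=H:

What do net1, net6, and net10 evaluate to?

net1 = H, net6 = H, net10 = H

net1 = b XOR a = H XOR L = H
net3 = d NAND c = H NAND H = L
net6 = net3 XOR d = L XOR H = H
net7 = d OR c = H OR H = H
net10 = net7 XNOR net1 = H XNOR H = H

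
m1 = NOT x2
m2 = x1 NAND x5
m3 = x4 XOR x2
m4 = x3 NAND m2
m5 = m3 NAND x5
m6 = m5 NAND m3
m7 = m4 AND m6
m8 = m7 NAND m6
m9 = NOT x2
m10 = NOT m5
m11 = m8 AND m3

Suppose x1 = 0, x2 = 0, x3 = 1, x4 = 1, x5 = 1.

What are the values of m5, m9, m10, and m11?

m5 = 0, m9 = 1, m10 = 1, m11 = 1

m2 = x1 NAND x5 = 0 NAND 1 = 1
m3 = x4 XOR x2 = 1 XOR 0 = 1
m4 = x3 NAND m2 = 1 NAND 1 = 0
m5 = m3 NAND x5 = 1 NAND 1 = 0
m6 = m5 NAND m3 = 0 NAND 1 = 1
m7 = m4 AND m6 = 0 AND 1 = 0
m8 = m7 NAND m6 = 0 NAND 1 = 1
m9 = NOT x2 = NOT 0 = 1
m10 = NOT m5 = NOT 0 = 1
m11 = m8 AND m3 = 1 AND 1 = 1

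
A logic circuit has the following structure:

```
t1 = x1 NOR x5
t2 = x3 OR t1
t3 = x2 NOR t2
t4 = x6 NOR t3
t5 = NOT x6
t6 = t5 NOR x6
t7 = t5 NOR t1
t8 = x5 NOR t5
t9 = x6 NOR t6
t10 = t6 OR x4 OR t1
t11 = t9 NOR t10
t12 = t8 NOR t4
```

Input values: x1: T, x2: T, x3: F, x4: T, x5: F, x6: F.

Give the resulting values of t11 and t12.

t1 = x1 NOR x5 = T NOR F = F
t2 = x3 OR t1 = F OR F = F
t3 = x2 NOR t2 = T NOR F = F
t4 = x6 NOR t3 = F NOR F = T
t5 = NOT x6 = NOT F = T
t6 = t5 NOR x6 = T NOR F = F
t8 = x5 NOR t5 = F NOR T = F
t9 = x6 NOR t6 = F NOR F = T
t10 = t6 OR x4 OR t1 = F OR T OR F = T
t11 = t9 NOR t10 = T NOR T = F
t12 = t8 NOR t4 = F NOR T = F

t11 = F; t12 = F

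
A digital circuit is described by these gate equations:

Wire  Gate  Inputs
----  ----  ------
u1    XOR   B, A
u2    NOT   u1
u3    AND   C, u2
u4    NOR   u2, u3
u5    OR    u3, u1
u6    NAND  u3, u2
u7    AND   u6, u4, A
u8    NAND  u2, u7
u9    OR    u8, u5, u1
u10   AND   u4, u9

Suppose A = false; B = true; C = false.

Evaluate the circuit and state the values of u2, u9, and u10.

u2 = false  u9 = true  u10 = true

u1 = B XOR A = true XOR false = true
u2 = NOT u1 = NOT true = false
u3 = C AND u2 = false AND false = false
u4 = u2 NOR u3 = false NOR false = true
u5 = u3 OR u1 = false OR true = true
u6 = u3 NAND u2 = false NAND false = true
u7 = u6 AND u4 AND A = true AND true AND false = false
u8 = u2 NAND u7 = false NAND false = true
u9 = u8 OR u5 OR u1 = true OR true OR true = true
u10 = u4 AND u9 = true AND true = true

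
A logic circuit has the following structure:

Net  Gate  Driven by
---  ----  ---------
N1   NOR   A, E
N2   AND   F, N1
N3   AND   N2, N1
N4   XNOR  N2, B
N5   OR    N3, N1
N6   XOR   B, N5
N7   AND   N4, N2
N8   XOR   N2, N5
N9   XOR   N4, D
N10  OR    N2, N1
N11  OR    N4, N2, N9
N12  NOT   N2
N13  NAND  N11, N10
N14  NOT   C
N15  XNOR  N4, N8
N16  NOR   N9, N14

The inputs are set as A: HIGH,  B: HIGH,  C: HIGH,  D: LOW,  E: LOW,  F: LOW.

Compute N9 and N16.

N9 = LOW, N16 = HIGH

N1 = A NOR E = HIGH NOR LOW = LOW
N2 = F AND N1 = LOW AND LOW = LOW
N4 = N2 XNOR B = LOW XNOR HIGH = LOW
N9 = N4 XOR D = LOW XOR LOW = LOW
N14 = NOT C = NOT HIGH = LOW
N16 = N9 NOR N14 = LOW NOR LOW = HIGH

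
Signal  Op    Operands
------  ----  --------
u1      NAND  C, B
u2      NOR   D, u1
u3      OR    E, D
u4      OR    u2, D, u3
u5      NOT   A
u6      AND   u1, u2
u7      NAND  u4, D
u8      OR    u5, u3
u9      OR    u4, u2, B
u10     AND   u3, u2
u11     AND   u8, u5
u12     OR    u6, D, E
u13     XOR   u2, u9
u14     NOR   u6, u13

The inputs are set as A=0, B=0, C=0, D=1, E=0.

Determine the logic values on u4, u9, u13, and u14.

u4 = 1, u9 = 1, u13 = 1, u14 = 0

u1 = C NAND B = 0 NAND 0 = 1
u2 = D NOR u1 = 1 NOR 1 = 0
u3 = E OR D = 0 OR 1 = 1
u4 = u2 OR D OR u3 = 0 OR 1 OR 1 = 1
u6 = u1 AND u2 = 1 AND 0 = 0
u9 = u4 OR u2 OR B = 1 OR 0 OR 0 = 1
u13 = u2 XOR u9 = 0 XOR 1 = 1
u14 = u6 NOR u13 = 0 NOR 1 = 0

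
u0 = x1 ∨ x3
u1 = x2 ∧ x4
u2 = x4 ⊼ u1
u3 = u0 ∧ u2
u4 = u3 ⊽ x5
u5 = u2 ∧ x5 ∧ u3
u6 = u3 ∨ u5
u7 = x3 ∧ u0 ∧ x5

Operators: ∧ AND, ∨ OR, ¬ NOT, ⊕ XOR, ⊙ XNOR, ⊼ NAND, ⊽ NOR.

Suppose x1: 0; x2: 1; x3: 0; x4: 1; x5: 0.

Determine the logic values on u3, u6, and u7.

u0 = x1 OR x3 = 0 OR 0 = 0
u1 = x2 AND x4 = 1 AND 1 = 1
u2 = x4 NAND u1 = 1 NAND 1 = 0
u3 = u0 AND u2 = 0 AND 0 = 0
u5 = u2 AND x5 AND u3 = 0 AND 0 AND 0 = 0
u6 = u3 OR u5 = 0 OR 0 = 0
u7 = x3 AND u0 AND x5 = 0 AND 0 AND 0 = 0

u3 = 0; u6 = 0; u7 = 0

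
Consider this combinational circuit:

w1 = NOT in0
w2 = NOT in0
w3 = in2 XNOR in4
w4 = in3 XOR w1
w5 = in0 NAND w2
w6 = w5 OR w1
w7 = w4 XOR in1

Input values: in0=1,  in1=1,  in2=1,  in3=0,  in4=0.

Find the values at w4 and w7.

w1 = NOT in0 = NOT 1 = 0
w4 = in3 XOR w1 = 0 XOR 0 = 0
w7 = w4 XOR in1 = 0 XOR 1 = 1

w4 = 0; w7 = 1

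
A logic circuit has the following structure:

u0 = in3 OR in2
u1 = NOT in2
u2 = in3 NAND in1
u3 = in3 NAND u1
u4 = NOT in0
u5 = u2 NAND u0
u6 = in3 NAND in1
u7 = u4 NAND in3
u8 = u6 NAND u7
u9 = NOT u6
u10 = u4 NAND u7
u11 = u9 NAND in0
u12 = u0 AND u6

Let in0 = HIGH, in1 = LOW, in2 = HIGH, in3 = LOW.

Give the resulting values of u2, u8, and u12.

u2 = HIGH; u8 = LOW; u12 = HIGH

u0 = in3 OR in2 = LOW OR HIGH = HIGH
u2 = in3 NAND in1 = LOW NAND LOW = HIGH
u4 = NOT in0 = NOT HIGH = LOW
u6 = in3 NAND in1 = LOW NAND LOW = HIGH
u7 = u4 NAND in3 = LOW NAND LOW = HIGH
u8 = u6 NAND u7 = HIGH NAND HIGH = LOW
u12 = u0 AND u6 = HIGH AND HIGH = HIGH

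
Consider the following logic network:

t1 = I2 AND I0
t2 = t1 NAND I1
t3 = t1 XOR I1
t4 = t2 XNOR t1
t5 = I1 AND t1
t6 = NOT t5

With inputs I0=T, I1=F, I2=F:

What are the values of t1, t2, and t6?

t1 = F, t2 = T, t6 = T

t1 = I2 AND I0 = F AND T = F
t2 = t1 NAND I1 = F NAND F = T
t5 = I1 AND t1 = F AND F = F
t6 = NOT t5 = NOT F = T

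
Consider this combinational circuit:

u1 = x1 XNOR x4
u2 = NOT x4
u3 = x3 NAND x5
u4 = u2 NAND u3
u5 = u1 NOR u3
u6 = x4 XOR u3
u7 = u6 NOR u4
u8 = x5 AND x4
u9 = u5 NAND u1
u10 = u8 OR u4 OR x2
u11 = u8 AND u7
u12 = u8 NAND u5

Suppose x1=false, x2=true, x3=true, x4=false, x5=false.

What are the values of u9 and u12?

u9 = true, u12 = true

u1 = x1 XNOR x4 = false XNOR false = true
u3 = x3 NAND x5 = true NAND false = true
u5 = u1 NOR u3 = true NOR true = false
u8 = x5 AND x4 = false AND false = false
u9 = u5 NAND u1 = false NAND true = true
u12 = u8 NAND u5 = false NAND false = true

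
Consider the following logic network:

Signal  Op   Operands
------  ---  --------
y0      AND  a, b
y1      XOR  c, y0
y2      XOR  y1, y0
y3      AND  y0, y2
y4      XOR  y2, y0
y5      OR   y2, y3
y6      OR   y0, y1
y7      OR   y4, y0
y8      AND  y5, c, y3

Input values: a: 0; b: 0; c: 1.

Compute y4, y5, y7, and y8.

y4 = 1; y5 = 1; y7 = 1; y8 = 0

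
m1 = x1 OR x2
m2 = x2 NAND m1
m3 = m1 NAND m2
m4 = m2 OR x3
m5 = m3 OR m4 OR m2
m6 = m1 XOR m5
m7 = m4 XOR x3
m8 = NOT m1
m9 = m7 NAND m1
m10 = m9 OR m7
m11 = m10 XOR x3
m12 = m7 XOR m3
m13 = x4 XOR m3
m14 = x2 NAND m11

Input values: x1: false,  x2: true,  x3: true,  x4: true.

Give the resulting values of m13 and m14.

m1 = x1 OR x2 = false OR true = true
m2 = x2 NAND m1 = true NAND true = false
m3 = m1 NAND m2 = true NAND false = true
m4 = m2 OR x3 = false OR true = true
m7 = m4 XOR x3 = true XOR true = false
m9 = m7 NAND m1 = false NAND true = true
m10 = m9 OR m7 = true OR false = true
m11 = m10 XOR x3 = true XOR true = false
m13 = x4 XOR m3 = true XOR true = false
m14 = x2 NAND m11 = true NAND false = true

m13 = false, m14 = true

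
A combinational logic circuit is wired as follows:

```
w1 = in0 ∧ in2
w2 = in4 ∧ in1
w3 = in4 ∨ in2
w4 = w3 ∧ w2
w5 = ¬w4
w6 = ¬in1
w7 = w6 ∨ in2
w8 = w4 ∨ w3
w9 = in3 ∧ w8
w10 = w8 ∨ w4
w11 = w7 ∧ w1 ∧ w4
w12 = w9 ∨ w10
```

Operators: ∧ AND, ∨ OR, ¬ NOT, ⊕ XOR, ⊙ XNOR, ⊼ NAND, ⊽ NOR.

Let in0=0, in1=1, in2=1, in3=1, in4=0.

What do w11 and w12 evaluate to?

w1 = in0 AND in2 = 0 AND 1 = 0
w2 = in4 AND in1 = 0 AND 1 = 0
w3 = in4 OR in2 = 0 OR 1 = 1
w4 = w3 AND w2 = 1 AND 0 = 0
w6 = NOT in1 = NOT 1 = 0
w7 = w6 OR in2 = 0 OR 1 = 1
w8 = w4 OR w3 = 0 OR 1 = 1
w9 = in3 AND w8 = 1 AND 1 = 1
w10 = w8 OR w4 = 1 OR 0 = 1
w11 = w7 AND w1 AND w4 = 1 AND 0 AND 0 = 0
w12 = w9 OR w10 = 1 OR 1 = 1

w11 = 0, w12 = 1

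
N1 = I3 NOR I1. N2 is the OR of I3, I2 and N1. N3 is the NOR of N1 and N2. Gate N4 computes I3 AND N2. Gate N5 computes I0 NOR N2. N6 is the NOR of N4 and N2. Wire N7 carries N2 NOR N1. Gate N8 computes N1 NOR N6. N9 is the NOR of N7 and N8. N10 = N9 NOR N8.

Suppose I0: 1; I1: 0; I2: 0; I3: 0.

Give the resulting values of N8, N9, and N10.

N1 = I3 NOR I1 = 0 NOR 0 = 1
N2 = I3 OR I2 OR N1 = 0 OR 0 OR 1 = 1
N4 = I3 AND N2 = 0 AND 1 = 0
N6 = N4 NOR N2 = 0 NOR 1 = 0
N7 = N2 NOR N1 = 1 NOR 1 = 0
N8 = N1 NOR N6 = 1 NOR 0 = 0
N9 = N7 NOR N8 = 0 NOR 0 = 1
N10 = N9 NOR N8 = 1 NOR 0 = 0

N8 = 0; N9 = 1; N10 = 0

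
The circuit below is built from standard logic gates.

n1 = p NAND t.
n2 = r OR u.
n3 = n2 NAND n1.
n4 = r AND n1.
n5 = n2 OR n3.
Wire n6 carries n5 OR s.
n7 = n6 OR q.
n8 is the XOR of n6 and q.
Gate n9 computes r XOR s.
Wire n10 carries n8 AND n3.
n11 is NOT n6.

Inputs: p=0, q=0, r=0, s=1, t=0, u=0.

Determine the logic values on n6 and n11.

n6 = 1, n11 = 0

n1 = p NAND t = 0 NAND 0 = 1
n2 = r OR u = 0 OR 0 = 0
n3 = n2 NAND n1 = 0 NAND 1 = 1
n5 = n2 OR n3 = 0 OR 1 = 1
n6 = n5 OR s = 1 OR 1 = 1
n11 = NOT n6 = NOT 1 = 0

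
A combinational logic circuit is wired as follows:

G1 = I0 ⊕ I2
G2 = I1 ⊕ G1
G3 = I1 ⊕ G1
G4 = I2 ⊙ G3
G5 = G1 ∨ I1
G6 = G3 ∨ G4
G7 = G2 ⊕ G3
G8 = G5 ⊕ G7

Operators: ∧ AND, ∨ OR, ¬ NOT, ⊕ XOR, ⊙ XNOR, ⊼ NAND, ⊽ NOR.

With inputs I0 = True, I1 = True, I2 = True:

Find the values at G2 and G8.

G2 = True  G8 = True

G1 = I0 XOR I2 = True XOR True = False
G2 = I1 XOR G1 = True XOR False = True
G3 = I1 XOR G1 = True XOR False = True
G5 = G1 OR I1 = False OR True = True
G7 = G2 XOR G3 = True XOR True = False
G8 = G5 XOR G7 = True XOR False = True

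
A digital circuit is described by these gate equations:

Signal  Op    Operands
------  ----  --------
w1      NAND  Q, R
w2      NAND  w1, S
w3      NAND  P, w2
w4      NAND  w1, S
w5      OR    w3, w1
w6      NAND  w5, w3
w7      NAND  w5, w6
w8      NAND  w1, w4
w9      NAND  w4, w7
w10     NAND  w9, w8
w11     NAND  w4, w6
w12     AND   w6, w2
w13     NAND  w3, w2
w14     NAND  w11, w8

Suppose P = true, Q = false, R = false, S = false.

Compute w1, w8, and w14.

w1 = true, w8 = false, w14 = true

w1 = Q NAND R = false NAND false = true
w2 = w1 NAND S = true NAND false = true
w3 = P NAND w2 = true NAND true = false
w4 = w1 NAND S = true NAND false = true
w5 = w3 OR w1 = false OR true = true
w6 = w5 NAND w3 = true NAND false = true
w8 = w1 NAND w4 = true NAND true = false
w11 = w4 NAND w6 = true NAND true = false
w14 = w11 NAND w8 = false NAND false = true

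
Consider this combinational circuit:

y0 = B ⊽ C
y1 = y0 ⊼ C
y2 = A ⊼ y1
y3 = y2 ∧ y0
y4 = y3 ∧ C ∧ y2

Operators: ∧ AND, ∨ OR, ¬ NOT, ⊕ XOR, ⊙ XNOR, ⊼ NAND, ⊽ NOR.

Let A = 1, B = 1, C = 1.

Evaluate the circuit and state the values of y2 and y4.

y0 = B NOR C = 1 NOR 1 = 0
y1 = y0 NAND C = 0 NAND 1 = 1
y2 = A NAND y1 = 1 NAND 1 = 0
y3 = y2 AND y0 = 0 AND 0 = 0
y4 = y3 AND C AND y2 = 0 AND 1 AND 0 = 0

y2 = 0, y4 = 0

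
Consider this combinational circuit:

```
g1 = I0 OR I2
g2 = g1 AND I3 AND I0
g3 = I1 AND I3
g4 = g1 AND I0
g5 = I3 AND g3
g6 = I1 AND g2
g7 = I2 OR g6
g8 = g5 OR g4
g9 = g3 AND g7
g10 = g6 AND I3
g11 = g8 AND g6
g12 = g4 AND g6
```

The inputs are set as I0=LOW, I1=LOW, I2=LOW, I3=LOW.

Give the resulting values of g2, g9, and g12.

g2 = LOW, g9 = LOW, g12 = LOW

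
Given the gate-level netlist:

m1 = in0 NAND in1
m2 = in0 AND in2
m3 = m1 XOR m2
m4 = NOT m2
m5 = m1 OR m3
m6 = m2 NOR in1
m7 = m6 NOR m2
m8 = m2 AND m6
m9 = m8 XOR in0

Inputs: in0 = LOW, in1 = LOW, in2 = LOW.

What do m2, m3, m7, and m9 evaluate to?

m1 = in0 NAND in1 = LOW NAND LOW = HIGH
m2 = in0 AND in2 = LOW AND LOW = LOW
m3 = m1 XOR m2 = HIGH XOR LOW = HIGH
m6 = m2 NOR in1 = LOW NOR LOW = HIGH
m7 = m6 NOR m2 = HIGH NOR LOW = LOW
m8 = m2 AND m6 = LOW AND HIGH = LOW
m9 = m8 XOR in0 = LOW XOR LOW = LOW

m2 = LOW; m3 = HIGH; m7 = LOW; m9 = LOW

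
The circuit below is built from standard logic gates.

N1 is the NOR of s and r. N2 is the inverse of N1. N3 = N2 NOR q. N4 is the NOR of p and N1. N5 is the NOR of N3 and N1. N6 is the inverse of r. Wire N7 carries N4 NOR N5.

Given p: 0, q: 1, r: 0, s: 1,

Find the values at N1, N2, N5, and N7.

N1 = 0, N2 = 1, N5 = 1, N7 = 0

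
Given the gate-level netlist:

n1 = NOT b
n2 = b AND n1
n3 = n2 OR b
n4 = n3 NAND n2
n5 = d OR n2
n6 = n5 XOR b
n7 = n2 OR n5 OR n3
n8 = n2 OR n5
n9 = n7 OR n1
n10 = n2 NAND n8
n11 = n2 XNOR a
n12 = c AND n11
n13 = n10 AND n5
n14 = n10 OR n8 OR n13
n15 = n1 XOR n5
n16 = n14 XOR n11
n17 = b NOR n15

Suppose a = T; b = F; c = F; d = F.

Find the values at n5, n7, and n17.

n5 = F, n7 = F, n17 = F

n1 = NOT b = NOT F = T
n2 = b AND n1 = F AND T = F
n3 = n2 OR b = F OR F = F
n5 = d OR n2 = F OR F = F
n7 = n2 OR n5 OR n3 = F OR F OR F = F
n15 = n1 XOR n5 = T XOR F = T
n17 = b NOR n15 = F NOR T = F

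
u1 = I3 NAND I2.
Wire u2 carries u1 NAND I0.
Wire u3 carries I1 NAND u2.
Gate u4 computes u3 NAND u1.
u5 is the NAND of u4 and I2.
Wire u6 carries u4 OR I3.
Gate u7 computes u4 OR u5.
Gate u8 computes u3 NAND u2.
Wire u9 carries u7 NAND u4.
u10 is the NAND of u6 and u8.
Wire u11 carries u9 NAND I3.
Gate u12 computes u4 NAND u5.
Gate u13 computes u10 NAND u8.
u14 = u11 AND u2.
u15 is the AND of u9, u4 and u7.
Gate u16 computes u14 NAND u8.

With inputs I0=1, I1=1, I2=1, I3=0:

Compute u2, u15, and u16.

u1 = I3 NAND I2 = 0 NAND 1 = 1
u2 = u1 NAND I0 = 1 NAND 1 = 0
u3 = I1 NAND u2 = 1 NAND 0 = 1
u4 = u3 NAND u1 = 1 NAND 1 = 0
u5 = u4 NAND I2 = 0 NAND 1 = 1
u7 = u4 OR u5 = 0 OR 1 = 1
u8 = u3 NAND u2 = 1 NAND 0 = 1
u9 = u7 NAND u4 = 1 NAND 0 = 1
u11 = u9 NAND I3 = 1 NAND 0 = 1
u14 = u11 AND u2 = 1 AND 0 = 0
u15 = u9 AND u4 AND u7 = 1 AND 0 AND 1 = 0
u16 = u14 NAND u8 = 0 NAND 1 = 1

u2 = 0, u15 = 0, u16 = 1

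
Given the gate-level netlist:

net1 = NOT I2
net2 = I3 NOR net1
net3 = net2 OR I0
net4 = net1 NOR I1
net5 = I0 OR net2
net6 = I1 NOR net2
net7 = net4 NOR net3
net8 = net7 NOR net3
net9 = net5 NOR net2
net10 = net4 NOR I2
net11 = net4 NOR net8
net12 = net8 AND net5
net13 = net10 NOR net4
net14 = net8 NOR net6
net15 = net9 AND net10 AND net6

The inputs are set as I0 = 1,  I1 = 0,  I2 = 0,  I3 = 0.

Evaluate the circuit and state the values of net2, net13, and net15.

net1 = NOT I2 = NOT 0 = 1
net2 = I3 NOR net1 = 0 NOR 1 = 0
net4 = net1 NOR I1 = 1 NOR 0 = 0
net5 = I0 OR net2 = 1 OR 0 = 1
net6 = I1 NOR net2 = 0 NOR 0 = 1
net9 = net5 NOR net2 = 1 NOR 0 = 0
net10 = net4 NOR I2 = 0 NOR 0 = 1
net13 = net10 NOR net4 = 1 NOR 0 = 0
net15 = net9 AND net10 AND net6 = 0 AND 1 AND 1 = 0

net2 = 0, net13 = 0, net15 = 0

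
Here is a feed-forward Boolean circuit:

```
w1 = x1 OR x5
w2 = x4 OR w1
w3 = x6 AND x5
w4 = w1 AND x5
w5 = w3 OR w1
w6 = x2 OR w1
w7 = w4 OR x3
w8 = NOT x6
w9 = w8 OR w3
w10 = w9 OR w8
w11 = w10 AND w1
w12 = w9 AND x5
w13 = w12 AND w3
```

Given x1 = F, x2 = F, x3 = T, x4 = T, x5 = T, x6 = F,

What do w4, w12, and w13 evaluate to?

w4 = T  w12 = T  w13 = F

w1 = x1 OR x5 = F OR T = T
w3 = x6 AND x5 = F AND T = F
w4 = w1 AND x5 = T AND T = T
w8 = NOT x6 = NOT F = T
w9 = w8 OR w3 = T OR F = T
w12 = w9 AND x5 = T AND T = T
w13 = w12 AND w3 = T AND F = F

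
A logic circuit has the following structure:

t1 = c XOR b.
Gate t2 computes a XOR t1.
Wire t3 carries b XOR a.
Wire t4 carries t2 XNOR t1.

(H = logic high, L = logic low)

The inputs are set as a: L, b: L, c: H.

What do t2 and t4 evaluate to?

t1 = c XOR b = H XOR L = H
t2 = a XOR t1 = L XOR H = H
t4 = t2 XNOR t1 = H XNOR H = H

t2 = H, t4 = H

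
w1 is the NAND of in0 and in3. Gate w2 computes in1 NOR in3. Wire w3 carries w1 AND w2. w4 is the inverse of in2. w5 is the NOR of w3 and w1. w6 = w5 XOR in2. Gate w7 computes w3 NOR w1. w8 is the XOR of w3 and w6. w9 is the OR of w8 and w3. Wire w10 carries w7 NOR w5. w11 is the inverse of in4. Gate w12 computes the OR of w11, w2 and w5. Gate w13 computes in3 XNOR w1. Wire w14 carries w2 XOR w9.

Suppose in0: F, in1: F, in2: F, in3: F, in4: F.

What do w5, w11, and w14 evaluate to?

w1 = in0 NAND in3 = F NAND F = T
w2 = in1 NOR in3 = F NOR F = T
w3 = w1 AND w2 = T AND T = T
w5 = w3 NOR w1 = T NOR T = F
w6 = w5 XOR in2 = F XOR F = F
w8 = w3 XOR w6 = T XOR F = T
w9 = w8 OR w3 = T OR T = T
w11 = NOT in4 = NOT F = T
w14 = w2 XOR w9 = T XOR T = F

w5 = F, w11 = T, w14 = F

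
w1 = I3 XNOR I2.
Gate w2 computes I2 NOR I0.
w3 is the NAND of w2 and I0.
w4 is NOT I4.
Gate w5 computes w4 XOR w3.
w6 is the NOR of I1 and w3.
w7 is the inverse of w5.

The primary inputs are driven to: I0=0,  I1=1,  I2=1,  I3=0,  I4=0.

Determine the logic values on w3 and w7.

w3 = 1; w7 = 1

w2 = I2 NOR I0 = 1 NOR 0 = 0
w3 = w2 NAND I0 = 0 NAND 0 = 1
w4 = NOT I4 = NOT 0 = 1
w5 = w4 XOR w3 = 1 XOR 1 = 0
w7 = NOT w5 = NOT 0 = 1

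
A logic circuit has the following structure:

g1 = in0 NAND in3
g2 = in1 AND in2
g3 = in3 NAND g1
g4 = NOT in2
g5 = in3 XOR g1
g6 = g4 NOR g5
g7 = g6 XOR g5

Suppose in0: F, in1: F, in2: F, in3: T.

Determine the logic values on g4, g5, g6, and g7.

g1 = in0 NAND in3 = F NAND T = T
g4 = NOT in2 = NOT F = T
g5 = in3 XOR g1 = T XOR T = F
g6 = g4 NOR g5 = T NOR F = F
g7 = g6 XOR g5 = F XOR F = F

g4 = T  g5 = F  g6 = F  g7 = F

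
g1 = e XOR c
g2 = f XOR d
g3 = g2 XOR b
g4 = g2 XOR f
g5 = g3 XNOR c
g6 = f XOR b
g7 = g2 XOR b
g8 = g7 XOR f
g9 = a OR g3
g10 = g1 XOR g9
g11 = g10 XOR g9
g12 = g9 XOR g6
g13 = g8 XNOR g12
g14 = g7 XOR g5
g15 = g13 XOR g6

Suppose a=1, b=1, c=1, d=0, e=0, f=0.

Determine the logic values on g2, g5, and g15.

g2 = f XOR d = 0 XOR 0 = 0
g3 = g2 XOR b = 0 XOR 1 = 1
g5 = g3 XNOR c = 1 XNOR 1 = 1
g6 = f XOR b = 0 XOR 1 = 1
g7 = g2 XOR b = 0 XOR 1 = 1
g8 = g7 XOR f = 1 XOR 0 = 1
g9 = a OR g3 = 1 OR 1 = 1
g12 = g9 XOR g6 = 1 XOR 1 = 0
g13 = g8 XNOR g12 = 1 XNOR 0 = 0
g15 = g13 XOR g6 = 0 XOR 1 = 1

g2 = 0, g5 = 1, g15 = 1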